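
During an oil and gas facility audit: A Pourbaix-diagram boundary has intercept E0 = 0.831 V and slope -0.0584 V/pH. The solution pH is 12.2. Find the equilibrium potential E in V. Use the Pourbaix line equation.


Apply the Pourbaix line equation: E = E0 + slope*pH
E = 0.831 + (-0.0584)*12.2 = 0.831 + (-0.71248) = 0.11852 V
Rounded to 4 decimal places: E = 0.1185 V

0.1185 V


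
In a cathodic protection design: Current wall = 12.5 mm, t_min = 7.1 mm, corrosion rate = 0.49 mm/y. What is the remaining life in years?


Apply the remaining-life relation: RL = (t_current − t_min) / CR
RL = (12.5 − 7.1) / 0.49 = 5.4 / 0.49 = 11.0 years

11.0 years


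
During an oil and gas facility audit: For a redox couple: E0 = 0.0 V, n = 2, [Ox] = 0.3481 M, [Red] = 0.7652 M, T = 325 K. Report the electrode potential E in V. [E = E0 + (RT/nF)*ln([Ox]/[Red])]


Apply the Nernst equation: E = E0 + (RT/nF)*ln([Ox]/[Red])
Step 1: RT/nF = 8.314*325/(2*96485) = 0.01400244 V
Step 2: [Ox]/[Red] = 0.3481/0.7652 = 0.454914
Step 3: ln(0.454914) = -0.787647
Step 4: correction = 0.01400244 * -0.787647 = -0.011 V
E = 0.0 + -0.011 = -0.011 V

-0.011 V


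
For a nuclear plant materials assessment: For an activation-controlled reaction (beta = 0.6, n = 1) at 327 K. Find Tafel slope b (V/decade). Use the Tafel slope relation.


Apply the Tafel slope relation: b = 2.303*R*T/(beta*n*F)
Numerator: 2.303 * 8.314 * 327 = 6261.12
Denominator: 0.6 * 1 * 96485 = 57891.0
b = 6261.12 / 57891.0 = 0.1082 V/decade

0.1082 V/decade


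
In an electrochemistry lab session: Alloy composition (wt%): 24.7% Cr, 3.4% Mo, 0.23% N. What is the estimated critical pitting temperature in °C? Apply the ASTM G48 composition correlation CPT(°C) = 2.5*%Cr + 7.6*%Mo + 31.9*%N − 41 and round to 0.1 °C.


Apply the ASTM G48 empirical CPT estimate: CPT(°C) = 2.5*%Cr + 7.6*%Mo + 31.9*%N − 41
2.5*24.7 = 61.75; 7.6*3.4 = 25.84; 31.9*0.23 = 7.337
CPT = 61.75 + 25.84 + 7.337 − 41 = 53.927 °C
Rounded to 0.1 °C: CPT ≈ 53.9 °C

53.9 °C


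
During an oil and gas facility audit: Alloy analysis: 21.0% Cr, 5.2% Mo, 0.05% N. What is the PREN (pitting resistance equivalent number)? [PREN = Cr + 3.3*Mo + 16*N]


Apply the PREN formula: PREN = Cr + 3.3*Mo + 16*N
PREN = 21.0 + 3.3*5.2 + 16*0.05
PREN = 21.0 + 17.16 + 0.8 = 38.96

38.96


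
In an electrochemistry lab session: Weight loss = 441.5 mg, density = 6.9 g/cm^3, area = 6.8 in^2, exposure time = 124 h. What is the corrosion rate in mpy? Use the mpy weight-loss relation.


Apply the mpy weight-loss relation: CR = 534 * W / (D * A * T)
Numerator: 534 * 441.5 = 235761.0
Denominator: 6.9 * 6.8 * 124 = 5818.08
CR = 235761.0 / 5818.08 = 40.522 mpy

40.522 mpy


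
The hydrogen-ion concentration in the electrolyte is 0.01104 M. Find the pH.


pH = −log10[H+]
pH = −log10(0.01104) = 1.96

1.96


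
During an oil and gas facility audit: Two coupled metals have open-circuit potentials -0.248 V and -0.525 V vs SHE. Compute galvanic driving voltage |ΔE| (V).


Driving voltage is the absolute potential difference.
|ΔE| = |-0.248 − (-0.525)| = 0.277 V

0.277 V


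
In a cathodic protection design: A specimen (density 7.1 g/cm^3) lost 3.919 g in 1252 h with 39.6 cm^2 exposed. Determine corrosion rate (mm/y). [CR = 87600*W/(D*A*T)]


Apply the mm/y weight-loss relation: CR = 87600 * W / (D * A * T)
Numerator: 87600 * 3.919 = 343304.4
Denominator: 7.1 * 39.6 * 1252 = 352012.32
CR = 343304.4 / 352012.32 = 0.97526 mm/y

0.97526 mm/y


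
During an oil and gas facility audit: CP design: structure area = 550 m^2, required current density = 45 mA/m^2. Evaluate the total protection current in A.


I = area * current density, then convert mA → A (÷1000)
I = 550 * 45 / 1000 = 24.75 A

24.75 A


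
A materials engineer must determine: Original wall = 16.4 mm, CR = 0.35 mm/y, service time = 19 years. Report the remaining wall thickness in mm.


Remaining wall = original − CR × time
t = 16.4 − 0.35*19 = 16.4 − 6.65 = 9.75 mm

9.75 mm


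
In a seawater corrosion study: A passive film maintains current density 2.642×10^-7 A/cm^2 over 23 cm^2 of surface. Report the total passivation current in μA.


I = i_pass * A, then convert A → μA (×10^6)
I = 2.642×10^-7 * 23 * 10^6 = 6.08 μA

6.08 μA


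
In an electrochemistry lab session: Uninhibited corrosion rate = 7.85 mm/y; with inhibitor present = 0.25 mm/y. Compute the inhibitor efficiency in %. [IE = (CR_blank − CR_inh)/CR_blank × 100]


Apply the inhibitor-efficiency definition: IE = (CR_blank − CR_inh)/CR_blank × 100
IE = (7.85 − 0.25) / 7.85 × 100
IE = 7.6 / 7.85 × 100 = 96.8 %

96.8 %


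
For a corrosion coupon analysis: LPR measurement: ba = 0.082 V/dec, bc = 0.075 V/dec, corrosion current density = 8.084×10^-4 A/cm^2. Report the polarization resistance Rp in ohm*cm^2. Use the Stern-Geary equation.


Apply the Stern-Geary equation: Rp = ba*bc / (2.303*icorr*(ba+bc))
ba*bc = 0.082*0.075 = 0.00615
ba+bc = 0.157; 2.303*icorr*(ba+bc) = 2.303*8.084×10^-4*0.157 = 2.92294×10^-4
Rp = 0.00615 / 2.92294×10^-4 = 21.0 ohm*cm^2

21.0 ohm*cm^2


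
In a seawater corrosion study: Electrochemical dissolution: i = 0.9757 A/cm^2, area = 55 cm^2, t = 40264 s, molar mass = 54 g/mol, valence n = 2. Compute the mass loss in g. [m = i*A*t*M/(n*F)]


Apply Faraday's law: m = i*A*t*M / (n*F)
Total charge passed Q = i*A*t = 0.9757*55*40264 = 2160707.164 C
m = Q*M/(n*F) = 2160707.164*54/(2*96485) = 604.64418 g

604.64418 g


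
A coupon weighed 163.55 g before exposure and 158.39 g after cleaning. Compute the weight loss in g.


Weight loss = initial − final
WL = 163.55 − 158.39 = 5.16 g

5.16 g


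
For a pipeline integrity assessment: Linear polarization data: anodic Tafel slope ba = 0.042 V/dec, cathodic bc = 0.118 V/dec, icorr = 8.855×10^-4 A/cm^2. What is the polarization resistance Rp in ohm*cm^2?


Apply the Stern-Geary equation: Rp = ba*bc / (2.303*icorr*(ba+bc))
ba*bc = 0.042*0.118 = 0.004956
ba+bc = 0.16; 2.303*icorr*(ba+bc) = 2.303*8.855×10^-4*0.16 = 3.2628904×10^-4
Rp = 0.004956 / 3.2628904×10^-4 = 15.19 ohm*cm^2

15.19 ohm*cm^2


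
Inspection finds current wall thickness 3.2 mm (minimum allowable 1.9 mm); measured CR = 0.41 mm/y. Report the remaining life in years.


Apply the remaining-life relation: RL = (t_current − t_min) / CR
RL = (3.2 − 1.9) / 0.41 = 1.3 / 0.41 = 3.2 years

3.2 years


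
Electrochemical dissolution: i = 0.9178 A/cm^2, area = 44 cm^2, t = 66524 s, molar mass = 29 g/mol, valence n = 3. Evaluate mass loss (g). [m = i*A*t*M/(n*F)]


Apply Faraday's law: m = i*A*t*M / (n*F)
Total charge passed Q = i*A*t = 0.9178*44*66524 = 2686451.9968 C
m = Q*M/(n*F) = 2686451.9968*29/(3*96485) = 269.151 g

269.151 g


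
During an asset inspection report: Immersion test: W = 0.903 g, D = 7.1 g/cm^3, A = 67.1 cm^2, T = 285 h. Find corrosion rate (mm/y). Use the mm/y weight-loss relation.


Apply the mm/y weight-loss relation: CR = 87600 * W / (D * A * T)
Numerator: 87600 * 0.903 = 79102.8
Denominator: 7.1 * 67.1 * 285 = 135776.85
CR = 79102.8 / 135776.85 = 0.582594 mm/y

0.582594 mm/y


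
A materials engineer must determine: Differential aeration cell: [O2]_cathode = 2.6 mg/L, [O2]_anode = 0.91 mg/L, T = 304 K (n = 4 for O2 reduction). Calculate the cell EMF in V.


Apply the Nernst concentration-cell relation: E = (RT/nF)*ln(C_cathode/C_anode)
RT/nF = 8.314*304/(4*96485) = 0.00654883 V
ln(2.6/0.91) = 1.04982
E = 0.00654883 * 1.04982 = 0.00688 V

0.00688 V


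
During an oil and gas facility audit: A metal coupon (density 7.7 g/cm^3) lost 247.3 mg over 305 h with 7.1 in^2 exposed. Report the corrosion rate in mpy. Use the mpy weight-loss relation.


Apply the mpy weight-loss relation: CR = 534 * W / (D * A * T)
Numerator: 534 * 247.3 = 132058.2
Denominator: 7.7 * 7.1 * 305 = 16674.35
CR = 132058.2 / 16674.35 = 7.91984 mpy

7.91984 mpy


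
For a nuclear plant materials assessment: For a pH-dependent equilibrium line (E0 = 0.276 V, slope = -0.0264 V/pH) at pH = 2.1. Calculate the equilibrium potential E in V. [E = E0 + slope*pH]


Apply the Pourbaix line equation: E = E0 + slope*pH
E = 0.276 + (-0.0264)*2.1 = 0.276 + (-0.05544) = 0.22056 V
Rounded to 4 decimal places: E = 0.2206 V

0.2206 V


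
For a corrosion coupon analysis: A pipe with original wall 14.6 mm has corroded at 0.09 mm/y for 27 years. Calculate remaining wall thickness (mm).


Remaining wall = original − CR × time
t = 14.6 − 0.09*27 = 14.6 − 2.43 = 12.17 mm

12.17 mm


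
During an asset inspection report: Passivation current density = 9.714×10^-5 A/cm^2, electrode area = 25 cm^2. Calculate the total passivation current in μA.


I = i_pass * A, then convert A → μA (×10^6)
I = 9.714×10^-5 * 25 * 10^6 = 2428.5 μA

2428.5 μA


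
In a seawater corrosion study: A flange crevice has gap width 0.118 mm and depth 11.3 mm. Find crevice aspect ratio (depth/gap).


Aspect ratio = depth / gap
Ratio = 11.3 / 0.118 = 95.8

95.8


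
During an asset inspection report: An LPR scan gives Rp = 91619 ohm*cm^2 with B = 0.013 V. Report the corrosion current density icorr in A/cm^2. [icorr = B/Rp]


Apply the Stern-Geary relation: icorr = B / Rp
icorr = 0.013 / 91619 = 1.419×10^-7 A/cm^2

1.419×10^-7 A/cm^2


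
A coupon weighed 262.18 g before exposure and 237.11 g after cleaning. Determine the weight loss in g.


Weight loss = initial − final
WL = 262.18 − 237.11 = 25.07 g

25.07 g


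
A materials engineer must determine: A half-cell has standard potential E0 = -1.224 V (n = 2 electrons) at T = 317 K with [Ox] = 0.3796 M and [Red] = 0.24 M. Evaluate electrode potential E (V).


Apply the Nernst equation: E = E0 + (RT/nF)*ln([Ox]/[Red])
Step 1: RT/nF = 8.314*317/(2*96485) = 0.01365776 V
Step 2: [Ox]/[Red] = 0.3796/0.24 = 1.581667
Step 3: ln(1.581667) = 0.458479
Step 4: correction = 0.01365776 * 0.458479 = 0.006 V
E = -1.224 + 0.006 = -1.218 V

-1.218 V


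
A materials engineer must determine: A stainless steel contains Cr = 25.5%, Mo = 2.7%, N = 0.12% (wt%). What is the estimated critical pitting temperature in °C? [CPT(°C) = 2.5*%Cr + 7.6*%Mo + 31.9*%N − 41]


Apply the ASTM G48 empirical CPT estimate: CPT(°C) = 2.5*%Cr + 7.6*%Mo + 31.9*%N − 41
2.5*25.5 = 63.75; 7.6*2.7 = 20.52; 31.9*0.12 = 3.828
CPT = 63.75 + 20.52 + 3.828 − 41 = 47.098 °C
Rounded to 0.1 °C: CPT ≈ 47.1 °C

47.1 °C


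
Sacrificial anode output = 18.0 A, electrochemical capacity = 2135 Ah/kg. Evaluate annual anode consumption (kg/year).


Annual consumption = current * hours per year / capacity
Rate = 18.0 * 8760 / 2135 = 73.9 kg/year

73.9 kg/year


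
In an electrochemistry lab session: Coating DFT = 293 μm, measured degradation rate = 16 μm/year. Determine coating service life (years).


Service life = thickness / degradation rate
Life = 293 / 16 = 18.3 years

18.3 years


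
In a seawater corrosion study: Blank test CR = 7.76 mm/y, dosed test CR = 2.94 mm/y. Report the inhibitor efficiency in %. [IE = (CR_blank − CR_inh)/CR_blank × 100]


Apply the inhibitor-efficiency definition: IE = (CR_blank − CR_inh)/CR_blank × 100
IE = (7.76 − 2.94) / 7.76 × 100
IE = 4.82 / 7.76 × 100 = 62.1 %

62.1 %


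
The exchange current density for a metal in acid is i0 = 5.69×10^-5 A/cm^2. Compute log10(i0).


i0 = 5.69×10^-5 A/cm^2
log10(i0) = -4.245

-4.245


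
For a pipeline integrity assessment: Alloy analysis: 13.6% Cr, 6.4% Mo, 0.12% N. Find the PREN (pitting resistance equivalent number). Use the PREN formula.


Apply the PREN formula: PREN = Cr + 3.3*Mo + 16*N
PREN = 13.6 + 3.3*6.4 + 16*0.12
PREN = 13.6 + 21.12 + 1.92 = 36.64

36.64


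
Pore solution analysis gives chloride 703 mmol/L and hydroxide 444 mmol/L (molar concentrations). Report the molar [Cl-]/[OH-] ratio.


Threshold parameter = [Cl-] / [OH-] (molar basis; both in mmol/L, so units cancel)
Ratio = 703 / 444 = 1.58

1.58


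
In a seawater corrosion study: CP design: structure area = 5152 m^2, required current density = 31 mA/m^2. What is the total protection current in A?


I = area * current density, then convert mA → A (÷1000)
I = 5152 * 31 / 1000 = 159.71 A

159.71 A


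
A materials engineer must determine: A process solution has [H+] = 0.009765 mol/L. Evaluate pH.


pH = −log10[H+]
pH = −log10(0.009765) = 2.01

2.01


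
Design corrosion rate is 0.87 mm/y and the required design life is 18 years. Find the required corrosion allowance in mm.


Corrosion allowance = CR × design life
CA = 0.87 * 18 = 15.66 mm

15.66 mm


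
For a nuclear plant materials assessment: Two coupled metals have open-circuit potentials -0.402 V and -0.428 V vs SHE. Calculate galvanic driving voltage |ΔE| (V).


Driving voltage is the absolute potential difference.
|ΔE| = |-0.402 − (-0.428)| = 0.026 V

0.026 V


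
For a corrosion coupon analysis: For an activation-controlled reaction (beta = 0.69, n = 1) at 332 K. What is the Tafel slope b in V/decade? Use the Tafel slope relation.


Apply the Tafel slope relation: b = 2.303*R*T/(beta*n*F)
Numerator: 2.303 * 8.314 * 332 = 6356.85
Denominator: 0.69 * 1 * 96485 = 66574.65
b = 6356.85 / 66574.65 = 0.0955 V/decade

0.0955 V/decade


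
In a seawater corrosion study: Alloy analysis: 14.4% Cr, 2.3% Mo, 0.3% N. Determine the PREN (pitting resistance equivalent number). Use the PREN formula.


Apply the PREN formula: PREN = Cr + 3.3*Mo + 16*N
PREN = 14.4 + 3.3*2.3 + 16*0.3
PREN = 14.4 + 7.59 + 4.8 = 26.79

26.79


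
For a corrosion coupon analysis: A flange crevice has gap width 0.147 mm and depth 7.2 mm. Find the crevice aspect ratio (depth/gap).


Aspect ratio = depth / gap
Ratio = 7.2 / 0.147 = 49.0

49.0


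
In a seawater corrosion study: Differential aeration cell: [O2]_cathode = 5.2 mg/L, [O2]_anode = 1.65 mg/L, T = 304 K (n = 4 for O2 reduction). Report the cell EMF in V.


Apply the Nernst concentration-cell relation: E = (RT/nF)*ln(C_cathode/C_anode)
RT/nF = 8.314*304/(4*96485) = 0.00654883 V
ln(5.2/1.65) = 1.14788
E = 0.00654883 * 1.14788 = 0.00752 V

0.00752 V


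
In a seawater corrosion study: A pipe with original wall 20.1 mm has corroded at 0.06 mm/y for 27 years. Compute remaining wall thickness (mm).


Remaining wall = original − CR × time
t = 20.1 − 0.06*27 = 20.1 − 1.62 = 18.48 mm

18.48 mm


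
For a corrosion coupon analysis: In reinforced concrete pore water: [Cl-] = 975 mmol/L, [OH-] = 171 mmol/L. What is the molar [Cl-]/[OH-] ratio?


Threshold parameter = [Cl-] / [OH-] (molar basis; both in mmol/L, so units cancel)
Ratio = 975 / 171 = 5.7

5.7


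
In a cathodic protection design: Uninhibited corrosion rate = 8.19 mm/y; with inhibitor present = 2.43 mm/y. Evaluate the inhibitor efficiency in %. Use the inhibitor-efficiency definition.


Apply the inhibitor-efficiency definition: IE = (CR_blank − CR_inh)/CR_blank × 100
IE = (8.19 − 2.43) / 8.19 × 100
IE = 5.76 / 8.19 × 100 = 70.3 %

70.3 %


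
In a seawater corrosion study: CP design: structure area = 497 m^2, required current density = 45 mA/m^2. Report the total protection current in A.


I = area * current density, then convert mA → A (÷1000)
I = 497 * 45 / 1000 = 22.37 A

22.37 A


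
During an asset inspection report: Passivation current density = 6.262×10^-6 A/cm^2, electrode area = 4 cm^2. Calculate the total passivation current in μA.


I = i_pass * A, then convert A → μA (×10^6)
I = 6.262×10^-6 * 4 * 10^6 = 25.05 μA

25.05 μA


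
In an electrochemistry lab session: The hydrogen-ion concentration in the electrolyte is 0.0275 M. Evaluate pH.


pH = −log10[H+]
pH = −log10(0.0275) = 1.56

1.56


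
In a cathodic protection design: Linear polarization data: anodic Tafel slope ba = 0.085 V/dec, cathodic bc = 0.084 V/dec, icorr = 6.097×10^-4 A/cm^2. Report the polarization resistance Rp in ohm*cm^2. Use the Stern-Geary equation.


Apply the Stern-Geary equation: Rp = ba*bc / (2.303*icorr*(ba+bc))
ba*bc = 0.085*0.084 = 0.00714
ba+bc = 0.169; 2.303*icorr*(ba+bc) = 2.303*6.097×10^-4*0.169 = 2.3729951×10^-4
Rp = 0.00714 / 2.3729951×10^-4 = 30.1 ohm*cm^2

30.1 ohm*cm^2


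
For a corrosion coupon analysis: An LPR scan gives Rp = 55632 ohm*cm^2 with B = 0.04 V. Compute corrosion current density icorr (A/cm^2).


Apply the Stern-Geary relation: icorr = B / Rp
icorr = 0.04 / 55632 = 7.19×10^-7 A/cm^2

7.19×10^-7 A/cm^2


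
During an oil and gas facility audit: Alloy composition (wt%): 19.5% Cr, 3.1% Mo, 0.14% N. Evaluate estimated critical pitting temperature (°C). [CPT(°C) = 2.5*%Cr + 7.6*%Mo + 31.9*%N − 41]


Apply the ASTM G48 empirical CPT estimate: CPT(°C) = 2.5*%Cr + 7.6*%Mo + 31.9*%N − 41
2.5*19.5 = 48.75; 7.6*3.1 = 23.56; 31.9*0.14 = 4.466
CPT = 48.75 + 23.56 + 4.466 − 41 = 35.776 °C
Rounded to 0.1 °C: CPT ≈ 35.8 °C

35.8 °C


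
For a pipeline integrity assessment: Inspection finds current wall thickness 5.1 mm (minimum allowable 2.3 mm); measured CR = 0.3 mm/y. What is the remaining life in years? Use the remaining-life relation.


Apply the remaining-life relation: RL = (t_current − t_min) / CR
RL = (5.1 − 2.3) / 0.3 = 2.8 / 0.3 = 9.3 years

9.3 years


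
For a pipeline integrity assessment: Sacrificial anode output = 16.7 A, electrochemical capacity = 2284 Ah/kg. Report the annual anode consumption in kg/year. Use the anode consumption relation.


Annual consumption = current * hours per year / capacity
Rate = 16.7 * 8760 / 2284 = 64.1 kg/year

64.1 kg/year


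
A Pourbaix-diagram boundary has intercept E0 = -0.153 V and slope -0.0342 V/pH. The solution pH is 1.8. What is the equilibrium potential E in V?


Apply the Pourbaix line equation: E = E0 + slope*pH
E = -0.153 + (-0.0342)*1.8 = -0.153 + (-0.06156) = -0.21456 V
Rounded to 4 decimal places: E = -0.2146 V

-0.2146 V


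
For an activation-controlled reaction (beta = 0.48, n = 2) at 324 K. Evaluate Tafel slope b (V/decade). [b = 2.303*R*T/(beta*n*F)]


Apply the Tafel slope relation: b = 2.303*R*T/(beta*n*F)
Numerator: 2.303 * 8.314 * 324 = 6203.67
Denominator: 0.48 * 2 * 96485 = 92625.6
b = 6203.67 / 92625.6 = 0.067 V/decade

0.067 V/decade


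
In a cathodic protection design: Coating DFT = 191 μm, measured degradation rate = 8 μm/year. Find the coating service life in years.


Service life = thickness / degradation rate
Life = 191 / 8 = 23.9 years

23.9 years


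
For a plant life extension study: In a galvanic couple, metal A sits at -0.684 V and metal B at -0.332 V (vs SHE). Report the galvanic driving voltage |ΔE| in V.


Driving voltage is the absolute potential difference.
|ΔE| = |-0.684 − (-0.332)| = 0.352 V

0.352 V


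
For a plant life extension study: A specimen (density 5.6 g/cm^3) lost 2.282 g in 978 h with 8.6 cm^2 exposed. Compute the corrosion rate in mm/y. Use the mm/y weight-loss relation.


Apply the mm/y weight-loss relation: CR = 87600 * W / (D * A * T)
Numerator: 87600 * 2.282 = 199903.2
Denominator: 5.6 * 8.6 * 978 = 47100.48
CR = 199903.2 / 47100.48 = 4.24419 mm/y

4.24419 mm/y


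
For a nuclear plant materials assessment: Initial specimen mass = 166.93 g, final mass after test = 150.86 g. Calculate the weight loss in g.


Weight loss = initial − final
WL = 166.93 − 150.86 = 16.07 g

16.07 g


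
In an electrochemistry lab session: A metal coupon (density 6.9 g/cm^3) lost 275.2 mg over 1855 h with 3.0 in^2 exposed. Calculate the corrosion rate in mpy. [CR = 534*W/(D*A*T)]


Apply the mpy weight-loss relation: CR = 534 * W / (D * A * T)
Numerator: 534 * 275.2 = 146956.8
Denominator: 6.9 * 3.0 * 1855 = 38398.5
CR = 146956.8 / 38398.5 = 3.82715 mpy

3.82715 mpy


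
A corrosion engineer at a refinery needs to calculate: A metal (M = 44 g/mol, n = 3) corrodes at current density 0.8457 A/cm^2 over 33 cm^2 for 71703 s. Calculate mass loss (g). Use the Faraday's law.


Apply Faraday's law: m = i*A*t*M / (n*F)
Total charge passed Q = i*A*t = 0.8457*33*71703 = 2001094.4943 C
m = Q*M/(n*F) = 2001094.4943*44/(3*96485) = 304.186 g

304.186 g


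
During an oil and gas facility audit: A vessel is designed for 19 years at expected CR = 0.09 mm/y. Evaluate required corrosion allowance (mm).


Corrosion allowance = CR × design life
CA = 0.09 * 19 = 1.71 mm

1.71 mm


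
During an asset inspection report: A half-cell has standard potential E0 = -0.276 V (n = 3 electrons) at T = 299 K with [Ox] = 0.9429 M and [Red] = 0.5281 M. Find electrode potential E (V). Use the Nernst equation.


Apply the Nernst equation: E = E0 + (RT/nF)*ln([Ox]/[Red])
Step 1: RT/nF = 8.314*299/(3*96485) = 0.00858816 V
Step 2: [Ox]/[Red] = 0.9429/0.5281 = 1.785457
Step 3: ln(1.785457) = 0.579674
Step 4: correction = 0.00858816 * 0.579674 = 0.005 V
E = -0.276 + 0.005 = -0.271 V

-0.271 V


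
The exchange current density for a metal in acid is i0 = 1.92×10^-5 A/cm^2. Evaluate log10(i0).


i0 = 1.92×10^-5 A/cm^2
log10(i0) = -4.717

-4.717


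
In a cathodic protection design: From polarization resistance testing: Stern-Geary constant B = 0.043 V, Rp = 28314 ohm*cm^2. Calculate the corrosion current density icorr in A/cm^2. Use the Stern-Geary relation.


Apply the Stern-Geary relation: icorr = B / Rp
icorr = 0.043 / 28314 = 1.519×10^-6 A/cm^2

1.519×10^-6 A/cm^2


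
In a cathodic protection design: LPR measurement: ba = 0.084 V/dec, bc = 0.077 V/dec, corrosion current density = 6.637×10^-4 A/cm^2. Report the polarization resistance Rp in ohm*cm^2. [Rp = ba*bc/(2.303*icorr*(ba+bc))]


Apply the Stern-Geary equation: Rp = ba*bc / (2.303*icorr*(ba+bc))
ba*bc = 0.084*0.077 = 0.006468
ba+bc = 0.161; 2.303*icorr*(ba+bc) = 2.303*6.637×10^-4*0.161 = 2.4608868×10^-4
Rp = 0.006468 / 2.4608868×10^-4 = 26.28 ohm*cm^2

26.28 ohm*cm^2


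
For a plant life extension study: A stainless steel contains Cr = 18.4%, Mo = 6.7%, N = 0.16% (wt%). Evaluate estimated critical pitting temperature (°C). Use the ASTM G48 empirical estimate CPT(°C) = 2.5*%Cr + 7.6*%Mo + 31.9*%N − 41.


Apply the ASTM G48 empirical CPT estimate: CPT(°C) = 2.5*%Cr + 7.6*%Mo + 31.9*%N − 41
2.5*18.4 = 46; 7.6*6.7 = 50.92; 31.9*0.16 = 5.104
CPT = 46 + 50.92 + 5.104 − 41 = 61.024 °C
Rounded to 0.1 °C: CPT ≈ 61.0 °C

61.0 °C


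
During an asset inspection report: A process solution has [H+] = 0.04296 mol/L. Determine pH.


pH = −log10[H+]
pH = −log10(0.04296) = 1.37

1.37


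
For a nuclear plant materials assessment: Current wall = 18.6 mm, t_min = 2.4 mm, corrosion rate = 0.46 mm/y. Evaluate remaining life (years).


Apply the remaining-life relation: RL = (t_current − t_min) / CR
RL = (18.6 − 2.4) / 0.46 = 16.2 / 0.46 = 35.2 years

35.2 years


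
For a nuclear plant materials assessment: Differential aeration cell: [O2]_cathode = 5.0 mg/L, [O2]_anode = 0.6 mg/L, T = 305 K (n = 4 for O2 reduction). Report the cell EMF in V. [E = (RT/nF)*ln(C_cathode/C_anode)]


Apply the Nernst concentration-cell relation: E = (RT/nF)*ln(C_cathode/C_anode)
RT/nF = 8.314*305/(4*96485) = 0.00657037 V
ln(5.0/0.6) = 2.12026
E = 0.00657037 * 2.12026 = 0.01393 V

0.01393 V


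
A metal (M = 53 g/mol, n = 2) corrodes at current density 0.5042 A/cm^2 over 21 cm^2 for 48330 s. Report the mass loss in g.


Apply Faraday's law: m = i*A*t*M / (n*F)
Total charge passed Q = i*A*t = 0.5042*21*48330 = 511727.706 C
m = Q*M/(n*F) = 511727.706*53/(2*96485) = 140.54811 g

140.54811 g


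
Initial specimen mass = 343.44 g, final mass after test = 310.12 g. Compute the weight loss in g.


Weight loss = initial − final
WL = 343.44 − 310.12 = 33.32 g

33.32 g


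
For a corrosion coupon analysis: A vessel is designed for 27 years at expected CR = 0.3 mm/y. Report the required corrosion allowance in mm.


Corrosion allowance = CR × design life
CA = 0.3 * 27 = 8.1 mm

8.1 mm


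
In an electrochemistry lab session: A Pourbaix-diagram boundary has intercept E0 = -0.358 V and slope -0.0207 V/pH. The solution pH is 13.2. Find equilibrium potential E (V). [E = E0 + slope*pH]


Apply the Pourbaix line equation: E = E0 + slope*pH
E = -0.358 + (-0.0207)*13.2 = -0.358 + (-0.27324) = -0.63124 V
Rounded to 4 decimal places: E = -0.6312 V

-0.6312 V


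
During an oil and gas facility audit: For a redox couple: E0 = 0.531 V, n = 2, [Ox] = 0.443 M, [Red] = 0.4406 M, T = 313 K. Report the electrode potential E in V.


Apply the Nernst equation: E = E0 + (RT/nF)*ln([Ox]/[Red])
Step 1: RT/nF = 8.314*313/(2*96485) = 0.01348542 V
Step 2: [Ox]/[Red] = 0.443/0.4406 = 1.005447
Step 3: ln(1.005447) = 0.005432
Step 4: correction = 0.01348542 * 0.005432 = 0.0001 V
E = 0.531 + 0.0001 = 0.5311 V

0.5311 V


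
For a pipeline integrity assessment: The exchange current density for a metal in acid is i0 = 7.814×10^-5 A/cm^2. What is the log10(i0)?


i0 = 7.814×10^-5 A/cm^2
log10(i0) = -4.107

-4.107


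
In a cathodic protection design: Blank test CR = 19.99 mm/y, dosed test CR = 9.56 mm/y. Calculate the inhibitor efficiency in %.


Apply the inhibitor-efficiency definition: IE = (CR_blank − CR_inh)/CR_blank × 100
IE = (19.99 − 9.56) / 19.99 × 100
IE = 10.43 / 19.99 × 100 = 52.2 %

52.2 %


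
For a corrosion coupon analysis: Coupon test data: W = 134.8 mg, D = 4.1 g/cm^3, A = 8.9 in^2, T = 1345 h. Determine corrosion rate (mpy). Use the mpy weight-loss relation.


Apply the mpy weight-loss relation: CR = 534 * W / (D * A * T)
Numerator: 534 * 134.8 = 71983.2
Denominator: 4.1 * 8.9 * 1345 = 49079.05
CR = 71983.2 / 49079.05 = 1.46668 mpy

1.46668 mpy


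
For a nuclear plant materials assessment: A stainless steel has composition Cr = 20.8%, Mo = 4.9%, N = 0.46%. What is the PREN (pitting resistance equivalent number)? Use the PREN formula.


Apply the PREN formula: PREN = Cr + 3.3*Mo + 16*N
PREN = 20.8 + 3.3*4.9 + 16*0.46
PREN = 20.8 + 16.17 + 7.36 = 44.33

44.33


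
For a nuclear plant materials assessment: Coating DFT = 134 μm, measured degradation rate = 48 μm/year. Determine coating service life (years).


Service life = thickness / degradation rate
Life = 134 / 48 = 2.8 years

2.8 years


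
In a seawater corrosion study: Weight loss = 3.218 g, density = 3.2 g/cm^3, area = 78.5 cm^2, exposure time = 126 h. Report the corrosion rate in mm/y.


Apply the mm/y weight-loss relation: CR = 87600 * W / (D * A * T)
Numerator: 87600 * 3.218 = 281896.8
Denominator: 3.2 * 78.5 * 126 = 31651.2
CR = 281896.8 / 31651.2 = 8.906354 mm/y

8.906354 mm/y


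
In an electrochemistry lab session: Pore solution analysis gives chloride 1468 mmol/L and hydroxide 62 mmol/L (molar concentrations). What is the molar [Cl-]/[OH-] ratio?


Threshold parameter = [Cl-] / [OH-] (molar basis; both in mmol/L, so units cancel)
Ratio = 1468 / 62 = 23.68

23.68


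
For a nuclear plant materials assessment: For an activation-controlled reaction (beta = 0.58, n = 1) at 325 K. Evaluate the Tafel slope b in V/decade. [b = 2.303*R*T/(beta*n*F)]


Apply the Tafel slope relation: b = 2.303*R*T/(beta*n*F)
Numerator: 2.303 * 8.314 * 325 = 6222.82
Denominator: 0.58 * 1 * 96485 = 55961.3
b = 6222.82 / 55961.3 = 0.111 V/decade

0.111 V/decade


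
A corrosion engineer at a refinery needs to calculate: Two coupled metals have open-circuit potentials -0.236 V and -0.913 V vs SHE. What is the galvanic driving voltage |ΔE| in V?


Driving voltage is the absolute potential difference.
|ΔE| = |-0.236 − (-0.913)| = 0.677 V

0.677 V


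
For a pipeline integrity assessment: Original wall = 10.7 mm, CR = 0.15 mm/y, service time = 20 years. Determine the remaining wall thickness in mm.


Remaining wall = original − CR × time
t = 10.7 − 0.15*20 = 10.7 − 3.0 = 7.7 mm

7.7 mm


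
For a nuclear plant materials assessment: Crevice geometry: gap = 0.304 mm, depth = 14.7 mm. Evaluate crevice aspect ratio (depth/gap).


Aspect ratio = depth / gap
Ratio = 14.7 / 0.304 = 48.4

48.4


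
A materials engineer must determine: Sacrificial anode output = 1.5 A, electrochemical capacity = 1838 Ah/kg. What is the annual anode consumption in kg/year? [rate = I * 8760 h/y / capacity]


Annual consumption = current * hours per year / capacity
Rate = 1.5 * 8760 / 1838 = 7.1 kg/year

7.1 kg/year


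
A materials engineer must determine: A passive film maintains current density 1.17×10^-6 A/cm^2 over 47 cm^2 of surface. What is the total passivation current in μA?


I = i_pass * A, then convert A → μA (×10^6)
I = 1.17×10^-6 * 47 * 10^6 = 54.99 μA

54.99 μA


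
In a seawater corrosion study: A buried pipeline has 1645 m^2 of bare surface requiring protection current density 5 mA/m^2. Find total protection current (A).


I = area * current density, then convert mA → A (÷1000)
I = 1645 * 5 / 1000 = 8.23 A

8.23 A


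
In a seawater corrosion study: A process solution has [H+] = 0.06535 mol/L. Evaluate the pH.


pH = −log10[H+]
pH = −log10(0.06535) = 1.18

1.18


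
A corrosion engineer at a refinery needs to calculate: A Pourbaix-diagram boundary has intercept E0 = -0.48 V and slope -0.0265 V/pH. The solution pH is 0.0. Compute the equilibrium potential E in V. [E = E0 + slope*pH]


Apply the Pourbaix line equation: E = E0 + slope*pH
E = -0.48 + (-0.0265)*0.0 = -0.48 + (0) = -0.48 V
Rounded to 4 decimal places: E = -0.4800 V

-0.4800 V


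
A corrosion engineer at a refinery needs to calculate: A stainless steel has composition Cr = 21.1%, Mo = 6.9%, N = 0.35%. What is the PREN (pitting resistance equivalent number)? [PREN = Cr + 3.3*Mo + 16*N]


Apply the PREN formula: PREN = Cr + 3.3*Mo + 16*N
PREN = 21.1 + 3.3*6.9 + 16*0.35
PREN = 21.1 + 22.77 + 5.6 = 49.47

49.47


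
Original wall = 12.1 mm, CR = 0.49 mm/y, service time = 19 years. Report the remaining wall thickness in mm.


Remaining wall = original − CR × time
t = 12.1 − 0.49*19 = 12.1 − 9.31 = 2.79 mm

2.79 mm


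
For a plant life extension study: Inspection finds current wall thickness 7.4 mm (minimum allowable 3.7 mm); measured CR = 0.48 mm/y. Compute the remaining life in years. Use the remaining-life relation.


Apply the remaining-life relation: RL = (t_current − t_min) / CR
RL = (7.4 − 3.7) / 0.48 = 3.7 / 0.48 = 7.7 years

7.7 years


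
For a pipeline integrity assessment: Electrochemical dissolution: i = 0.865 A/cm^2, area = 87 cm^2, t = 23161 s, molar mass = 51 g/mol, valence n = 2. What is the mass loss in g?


Apply Faraday's law: m = i*A*t*M / (n*F)
Total charge passed Q = i*A*t = 0.865*87*23161 = 1742981.055 C
m = Q*M/(n*F) = 1742981.055*51/(2*96485) = 460.6521 g

460.6521 g


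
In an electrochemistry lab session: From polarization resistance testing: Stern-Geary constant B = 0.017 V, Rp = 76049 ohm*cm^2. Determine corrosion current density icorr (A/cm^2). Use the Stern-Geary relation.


Apply the Stern-Geary relation: icorr = B / Rp
icorr = 0.017 / 76049 = 2.235×10^-7 A/cm^2

2.235×10^-7 A/cm^2


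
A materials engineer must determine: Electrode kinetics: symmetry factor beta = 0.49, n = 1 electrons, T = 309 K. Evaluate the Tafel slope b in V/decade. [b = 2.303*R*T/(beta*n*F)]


Apply the Tafel slope relation: b = 2.303*R*T/(beta*n*F)
Numerator: 2.303 * 8.314 * 309 = 5916.47
Denominator: 0.49 * 1 * 96485 = 47277.65
b = 5916.47 / 47277.65 = 0.1251 V/decade

0.1251 V/decade


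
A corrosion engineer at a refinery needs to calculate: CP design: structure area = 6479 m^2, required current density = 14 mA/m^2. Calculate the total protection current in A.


I = area * current density, then convert mA → A (÷1000)
I = 6479 * 14 / 1000 = 90.71 A

90.71 A


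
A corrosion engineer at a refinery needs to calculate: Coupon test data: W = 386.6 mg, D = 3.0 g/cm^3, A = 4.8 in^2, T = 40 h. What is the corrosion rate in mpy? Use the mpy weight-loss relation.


Apply the mpy weight-loss relation: CR = 534 * W / (D * A * T)
Numerator: 534 * 386.6 = 206444.4
Denominator: 3.0 * 4.8 * 40 = 576.0
CR = 206444.4 / 576.0 = 358.4104 mpy

358.4104 mpy


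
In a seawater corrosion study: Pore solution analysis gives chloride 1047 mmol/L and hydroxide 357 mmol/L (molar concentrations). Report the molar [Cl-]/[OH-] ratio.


Threshold parameter = [Cl-] / [OH-] (molar basis; both in mmol/L, so units cancel)
Ratio = 1047 / 357 = 2.93

2.93


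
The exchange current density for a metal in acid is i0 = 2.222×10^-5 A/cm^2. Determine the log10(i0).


i0 = 2.222×10^-5 A/cm^2
log10(i0) = -4.653

-4.653


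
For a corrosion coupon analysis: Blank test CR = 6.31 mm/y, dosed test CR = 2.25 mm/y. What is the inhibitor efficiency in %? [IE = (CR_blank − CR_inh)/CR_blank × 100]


Apply the inhibitor-efficiency definition: IE = (CR_blank − CR_inh)/CR_blank × 100
IE = (6.31 − 2.25) / 6.31 × 100
IE = 4.06 / 6.31 × 100 = 64.3 %

64.3 %


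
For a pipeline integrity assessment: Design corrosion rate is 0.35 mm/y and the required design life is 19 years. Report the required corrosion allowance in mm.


Corrosion allowance = CR × design life
CA = 0.35 * 19 = 6.65 mm

6.65 mm


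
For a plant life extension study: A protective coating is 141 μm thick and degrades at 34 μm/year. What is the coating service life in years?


Service life = thickness / degradation rate
Life = 141 / 34 = 4.1 years

4.1 years


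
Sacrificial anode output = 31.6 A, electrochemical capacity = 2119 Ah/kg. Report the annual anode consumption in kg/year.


Annual consumption = current * hours per year / capacity
Rate = 31.6 * 8760 / 2119 = 130.6 kg/year

130.6 kg/year


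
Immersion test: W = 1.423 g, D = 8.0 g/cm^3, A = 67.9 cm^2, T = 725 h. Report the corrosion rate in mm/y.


Apply the mm/y weight-loss relation: CR = 87600 * W / (D * A * T)
Numerator: 87600 * 1.423 = 124654.8
Denominator: 8.0 * 67.9 * 725 = 393820.0
CR = 124654.8 / 393820.0 = 0.316527 mm/y

0.316527 mm/y


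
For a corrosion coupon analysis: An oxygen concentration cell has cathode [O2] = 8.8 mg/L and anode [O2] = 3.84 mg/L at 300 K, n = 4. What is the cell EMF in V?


Apply the Nernst concentration-cell relation: E = (RT/nF)*ln(C_cathode/C_anode)
RT/nF = 8.314*300/(4*96485) = 0.00646266 V
ln(8.8/3.84) = 0.82928
E = 0.00646266 * 0.82928 = 0.00536 V

0.00536 V


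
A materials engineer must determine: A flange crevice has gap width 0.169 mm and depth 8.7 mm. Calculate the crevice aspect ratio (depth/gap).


Aspect ratio = depth / gap
Ratio = 8.7 / 0.169 = 51.5

51.5


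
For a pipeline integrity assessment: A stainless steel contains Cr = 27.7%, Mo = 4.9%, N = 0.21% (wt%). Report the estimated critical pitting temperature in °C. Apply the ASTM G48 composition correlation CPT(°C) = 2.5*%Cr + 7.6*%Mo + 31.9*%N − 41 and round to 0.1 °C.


Apply the ASTM G48 empirical CPT estimate: CPT(°C) = 2.5*%Cr + 7.6*%Mo + 31.9*%N − 41
2.5*27.7 = 69.25; 7.6*4.9 = 37.24; 31.9*0.21 = 6.699
CPT = 69.25 + 37.24 + 6.699 − 41 = 72.189 °C
Rounded to 0.1 °C: CPT ≈ 72.2 °C

72.2 °C


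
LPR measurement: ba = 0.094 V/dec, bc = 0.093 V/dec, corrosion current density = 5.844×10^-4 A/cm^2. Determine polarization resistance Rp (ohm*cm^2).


Apply the Stern-Geary equation: Rp = ba*bc / (2.303*icorr*(ba+bc))
ba*bc = 0.094*0.093 = 0.008742
ba+bc = 0.187; 2.303*icorr*(ba+bc) = 2.303*5.844×10^-4*0.187 = 2.5167829×10^-4
Rp = 0.008742 / 2.5167829×10^-4 = 34.73 ohm*cm^2

34.73 ohm*cm^2


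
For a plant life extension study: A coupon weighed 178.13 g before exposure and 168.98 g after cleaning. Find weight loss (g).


Weight loss = initial − final
WL = 178.13 − 168.98 = 9.15 g

9.15 g


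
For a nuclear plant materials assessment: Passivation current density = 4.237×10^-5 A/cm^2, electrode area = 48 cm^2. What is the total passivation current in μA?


I = i_pass * A, then convert A → μA (×10^6)
I = 4.237×10^-5 * 48 * 10^6 = 2033.76 μA

2033.76 μA


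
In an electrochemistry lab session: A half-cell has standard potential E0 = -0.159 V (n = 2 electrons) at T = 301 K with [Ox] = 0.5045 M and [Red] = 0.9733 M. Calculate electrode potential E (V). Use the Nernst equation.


Apply the Nernst equation: E = E0 + (RT/nF)*ln([Ox]/[Red])
Step 1: RT/nF = 8.314*301/(2*96485) = 0.01296841 V
Step 2: [Ox]/[Red] = 0.5045/0.9733 = 0.51834
Step 3: ln(0.51834) = -0.657124
Step 4: correction = 0.01296841 * -0.657124 = -0.0085 V
E = -0.159 + -0.0085 = -0.1675 V

-0.1675 V


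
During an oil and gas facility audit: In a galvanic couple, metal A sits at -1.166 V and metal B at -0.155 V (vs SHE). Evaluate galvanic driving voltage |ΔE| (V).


Driving voltage is the absolute potential difference.
|ΔE| = |-1.166 − (-0.155)| = 1.011 V

1.011 V


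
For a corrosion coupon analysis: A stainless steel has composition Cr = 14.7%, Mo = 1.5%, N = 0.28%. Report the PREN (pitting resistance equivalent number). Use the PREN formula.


Apply the PREN formula: PREN = Cr + 3.3*Mo + 16*N
PREN = 14.7 + 3.3*1.5 + 16*0.28
PREN = 14.7 + 4.95 + 4.48 = 24.13

24.13


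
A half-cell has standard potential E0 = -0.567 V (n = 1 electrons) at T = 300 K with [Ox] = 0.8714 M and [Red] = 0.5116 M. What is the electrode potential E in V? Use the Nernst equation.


Apply the Nernst equation: E = E0 + (RT/nF)*ln([Ox]/[Red])
Step 1: RT/nF = 8.314*300/(1*96485) = 0.02585065 V
Step 2: [Ox]/[Red] = 0.8714/0.5116 = 1.703284
Step 3: ln(1.703284) = 0.532558
Step 4: correction = 0.02585065 * 0.532558 = 0.014 V
E = -0.567 + 0.014 = -0.553 V

-0.553 V


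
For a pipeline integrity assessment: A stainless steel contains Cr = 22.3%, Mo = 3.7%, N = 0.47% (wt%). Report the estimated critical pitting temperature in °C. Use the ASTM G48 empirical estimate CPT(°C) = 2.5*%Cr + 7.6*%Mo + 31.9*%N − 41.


Apply the ASTM G48 empirical CPT estimate: CPT(°C) = 2.5*%Cr + 7.6*%Mo + 31.9*%N − 41
2.5*22.3 = 55.75; 7.6*3.7 = 28.12; 31.9*0.47 = 14.993
CPT = 55.75 + 28.12 + 14.993 − 41 = 57.863 °C
Rounded to 0.1 °C: CPT ≈ 57.9 °C

57.9 °C


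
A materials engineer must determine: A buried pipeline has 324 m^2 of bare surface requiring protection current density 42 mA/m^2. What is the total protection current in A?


I = area * current density, then convert mA → A (÷1000)
I = 324 * 42 / 1000 = 13.61 A

13.61 A


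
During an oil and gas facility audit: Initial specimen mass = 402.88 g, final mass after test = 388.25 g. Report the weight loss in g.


Weight loss = initial − final
WL = 402.88 − 388.25 = 14.63 g

14.63 g


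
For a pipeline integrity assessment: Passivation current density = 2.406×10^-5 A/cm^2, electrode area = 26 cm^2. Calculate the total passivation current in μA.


I = i_pass * A, then convert A → μA (×10^6)
I = 2.406×10^-5 * 26 * 10^6 = 625.56 μA

625.56 μA


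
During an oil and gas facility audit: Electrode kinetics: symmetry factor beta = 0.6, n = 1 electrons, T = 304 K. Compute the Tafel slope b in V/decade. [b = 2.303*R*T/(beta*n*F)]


Apply the Tafel slope relation: b = 2.303*R*T/(beta*n*F)
Numerator: 2.303 * 8.314 * 304 = 5820.73
Denominator: 0.6 * 1 * 96485 = 57891.0
b = 5820.73 / 57891.0 = 0.101 V/decade

0.101 V/decade


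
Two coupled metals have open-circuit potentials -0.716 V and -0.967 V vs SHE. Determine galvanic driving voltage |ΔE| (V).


Driving voltage is the absolute potential difference.
|ΔE| = |-0.716 − (-0.967)| = 0.251 V

0.251 V


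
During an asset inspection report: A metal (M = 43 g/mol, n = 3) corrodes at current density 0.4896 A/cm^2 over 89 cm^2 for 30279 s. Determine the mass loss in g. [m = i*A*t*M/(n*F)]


Apply Faraday's law: m = i*A*t*M / (n*F)
Total charge passed Q = i*A*t = 0.4896*89*30279 = 1319389.2576 C
m = Q*M/(n*F) = 1319389.2576*43/(3*96485) = 196.00193 g

196.00193 g


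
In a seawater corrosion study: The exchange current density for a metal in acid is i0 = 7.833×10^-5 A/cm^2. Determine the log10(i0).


i0 = 7.833×10^-5 A/cm^2
log10(i0) = -4.106

-4.106
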